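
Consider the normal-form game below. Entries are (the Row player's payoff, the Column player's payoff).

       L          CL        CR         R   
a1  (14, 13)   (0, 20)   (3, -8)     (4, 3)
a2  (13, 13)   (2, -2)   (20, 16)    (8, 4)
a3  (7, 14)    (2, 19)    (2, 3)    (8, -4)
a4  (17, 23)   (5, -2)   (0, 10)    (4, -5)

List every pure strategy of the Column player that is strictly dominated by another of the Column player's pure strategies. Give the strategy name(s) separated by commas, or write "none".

Nothing dominates L: CL at a2 (13>-2); CR at a1 (13>-8); R at a1 (13>3).
Nothing dominates CL: L at a1 (20>13); CR at a1 (20>-8); R at a1 (20>3).
Nothing dominates CR: L at a2 (16>13); CL at a2 (16>-2); R at a2 (16>4).
L strictly dominates R — a1: 13>3, a2: 13>4, a3: 14>-4, a4: 23>-5.

R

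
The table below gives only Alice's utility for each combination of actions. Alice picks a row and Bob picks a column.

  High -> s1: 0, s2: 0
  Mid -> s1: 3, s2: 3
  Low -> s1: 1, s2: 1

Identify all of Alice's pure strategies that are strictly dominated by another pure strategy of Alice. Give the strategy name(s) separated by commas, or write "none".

High: dominated, since Mid does at least as well everywhere (s1: 3>0, s2: 3>0).
Mid is not dominated — it holds its own against High at s1 (3>0); Low at s1 (3>1).
Low is strictly dominated by Mid (s1: 3>1, s2: 3>1).

High, Low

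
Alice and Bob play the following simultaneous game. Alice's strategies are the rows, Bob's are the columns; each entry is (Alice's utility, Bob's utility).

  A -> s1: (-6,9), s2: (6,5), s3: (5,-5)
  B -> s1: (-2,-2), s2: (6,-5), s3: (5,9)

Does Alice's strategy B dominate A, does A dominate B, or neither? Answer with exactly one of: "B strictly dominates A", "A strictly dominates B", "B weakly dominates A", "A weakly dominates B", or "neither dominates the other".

B weakly dominates A

Compare B to A across every action of Bob: s1: -2>-6, s2: 6=6, s3: 5=5.
B is at least as good everywhere and strictly better somewhere (tied only at s2, s3), so B weakly but not strictly dominates A.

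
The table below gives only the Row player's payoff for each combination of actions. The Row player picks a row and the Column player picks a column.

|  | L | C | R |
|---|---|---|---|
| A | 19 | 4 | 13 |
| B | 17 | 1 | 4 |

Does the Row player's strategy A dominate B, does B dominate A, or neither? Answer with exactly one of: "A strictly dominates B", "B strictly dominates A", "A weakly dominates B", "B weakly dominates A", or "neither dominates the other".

A's payoffs vs B's, by the Column player's action — L: 19>17, C: 4>1, R: 13>4.
Every comparison favours A, so A strictly dominates B.

A strictly dominates B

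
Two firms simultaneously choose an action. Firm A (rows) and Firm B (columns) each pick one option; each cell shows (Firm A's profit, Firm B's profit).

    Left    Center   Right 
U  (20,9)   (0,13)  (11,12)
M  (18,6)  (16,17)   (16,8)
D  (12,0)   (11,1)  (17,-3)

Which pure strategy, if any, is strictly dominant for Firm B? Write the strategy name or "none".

Center

Center vs Left: U: 13>9, M: 17>6, D: 1>0.
Center vs Right: U: 13>12, M: 17>8, D: 1>-3.
Center strictly beats every other strategy against every opponent action, so it is strictly dominant.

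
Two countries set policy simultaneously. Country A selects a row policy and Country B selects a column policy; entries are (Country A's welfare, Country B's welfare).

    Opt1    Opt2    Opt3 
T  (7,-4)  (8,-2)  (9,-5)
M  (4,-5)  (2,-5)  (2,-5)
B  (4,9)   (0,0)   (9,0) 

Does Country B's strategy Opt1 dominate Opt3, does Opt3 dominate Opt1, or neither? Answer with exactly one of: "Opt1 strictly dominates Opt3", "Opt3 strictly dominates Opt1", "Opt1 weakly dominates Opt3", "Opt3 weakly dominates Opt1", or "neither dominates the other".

Compare Opt1 to Opt3 across every action of Country A: T: -4>-5, M: -5=-5, B: 9>0.
Opt1 is at least as good everywhere and strictly better somewhere (tied only at M), so Opt1 weakly but not strictly dominates Opt3.

Opt1 weakly dominates Opt3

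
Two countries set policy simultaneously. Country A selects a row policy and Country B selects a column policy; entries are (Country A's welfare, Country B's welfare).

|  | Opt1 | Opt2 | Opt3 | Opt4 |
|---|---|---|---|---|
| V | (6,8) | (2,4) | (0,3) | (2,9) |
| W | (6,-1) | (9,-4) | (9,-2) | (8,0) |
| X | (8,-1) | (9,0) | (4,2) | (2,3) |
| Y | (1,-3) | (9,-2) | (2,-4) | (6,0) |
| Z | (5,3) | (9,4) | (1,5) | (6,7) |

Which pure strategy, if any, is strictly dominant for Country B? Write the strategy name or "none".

Opt4 vs Opt1: V: 9>8, W: 0>-1, X: 3>-1, Y: 0>-3, Z: 7>3.
Opt4 vs Opt2: V: 9>4, W: 0>-4, X: 3>0, Y: 0>-2, Z: 7>4.
Opt4 vs Opt3: V: 9>3, W: 0>-2, X: 3>2, Y: 0>-4, Z: 7>5.
Opt4 strictly beats every other strategy against every opponent action, so it is strictly dominant.

Opt4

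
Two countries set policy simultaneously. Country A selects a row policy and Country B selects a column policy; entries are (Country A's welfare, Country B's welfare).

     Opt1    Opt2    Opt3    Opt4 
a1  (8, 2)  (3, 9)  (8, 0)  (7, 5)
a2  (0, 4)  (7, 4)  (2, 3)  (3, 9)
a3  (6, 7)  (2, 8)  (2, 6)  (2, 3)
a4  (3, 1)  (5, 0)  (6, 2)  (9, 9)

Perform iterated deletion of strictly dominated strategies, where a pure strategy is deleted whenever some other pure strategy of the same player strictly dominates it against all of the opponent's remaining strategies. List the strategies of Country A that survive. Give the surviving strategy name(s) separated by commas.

a4

Row a3 is eliminated: a1 beats it against every remaining column (Opt1: 8>6, Opt2: 3>2, Opt3: 8>2, Opt4: 7>2).
Country B's strategy Opt1 is strictly dominated by Opt4 (a1: 5>2, a2: 9>4, a4: 9>1) and is removed.
Country B's strategy Opt3 is strictly dominated by Opt4 (a1: 5>0, a2: 9>3, a4: 9>2) and is removed.
Country A's strategy a1 is strictly dominated by a4 (Opt2: 5>3, Opt4: 9>7) and is removed.
Country B's strategy Opt2 is strictly dominated by Opt4 (a2: 9>4, a4: 9>0) and is removed.
Row a2 is eliminated: a4 beats it against every remaining column (Opt4: 9>3).
Among the remaining strategies, none is strictly dominated by another pure strategy of the same player, so the elimination stops.
Surviving strategies — Country A: {a4}; Country B: {Opt4}.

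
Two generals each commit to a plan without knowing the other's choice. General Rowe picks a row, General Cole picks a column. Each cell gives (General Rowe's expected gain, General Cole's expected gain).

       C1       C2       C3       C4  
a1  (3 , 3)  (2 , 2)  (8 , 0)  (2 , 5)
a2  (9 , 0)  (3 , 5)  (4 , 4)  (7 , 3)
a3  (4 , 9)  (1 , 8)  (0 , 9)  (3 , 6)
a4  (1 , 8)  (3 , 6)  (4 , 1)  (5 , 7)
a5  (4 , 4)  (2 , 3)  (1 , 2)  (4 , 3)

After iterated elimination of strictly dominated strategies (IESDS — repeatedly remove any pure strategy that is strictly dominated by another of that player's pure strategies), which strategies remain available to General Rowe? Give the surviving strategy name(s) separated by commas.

For General Rowe, a2 strictly dominates a3 on the remaining columns (C1: 9>4, C2: 3>1, C3: 4>0, C4: 7>3); eliminate a3.
General Rowe's strategy a5 is strictly dominated by a2 (C1: 9>4, C2: 3>2, C3: 4>1, C4: 7>4) and is removed.
General Cole's strategy C3 is strictly dominated by C2 (a1: 2>0, a2: 5>4, a4: 6>1) and is removed.
Row a1 is eliminated: a2 beats it against every remaining column (C1: 9>3, C2: 3>2, C4: 7>2).
Among the remaining strategies, none is strictly dominated by another pure strategy of the same player, so the elimination stops.
Surviving strategies — General Rowe: {a2, a4}; General Cole: {C1, C2, C4}.

a2, a4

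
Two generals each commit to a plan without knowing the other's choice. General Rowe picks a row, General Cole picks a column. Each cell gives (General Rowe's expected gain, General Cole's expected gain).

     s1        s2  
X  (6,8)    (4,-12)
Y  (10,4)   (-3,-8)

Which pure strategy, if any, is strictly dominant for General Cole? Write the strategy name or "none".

s1 vs s2: X: 8>-12, Y: 4>-8.
s1 strictly beats every other strategy against every opponent action, so it is strictly dominant.

s1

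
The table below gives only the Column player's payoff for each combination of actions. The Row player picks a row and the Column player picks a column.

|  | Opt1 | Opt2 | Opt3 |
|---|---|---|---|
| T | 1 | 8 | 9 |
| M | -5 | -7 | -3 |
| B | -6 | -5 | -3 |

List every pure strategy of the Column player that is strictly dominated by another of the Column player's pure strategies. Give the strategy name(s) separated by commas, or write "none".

Opt1, Opt2

Opt1: dominated, since Opt3 does at least as well everywhere (T: 9>1, M: -3>-5, B: -3>-6).
Opt2 is strictly dominated by Opt3 (T: 9>8, M: -3>-7, B: -3>-5).
Nothing dominates Opt3: Opt1 at T (9>1); Opt2 at T (9>8).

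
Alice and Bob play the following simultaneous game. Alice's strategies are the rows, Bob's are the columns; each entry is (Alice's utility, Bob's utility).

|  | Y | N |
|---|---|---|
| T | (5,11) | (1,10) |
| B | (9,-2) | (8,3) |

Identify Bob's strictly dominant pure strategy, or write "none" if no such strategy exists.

none

Y fails to dominate N at B (-2<3).
N fails to dominate Y at T (10<11).
No single strategy dominates all the others.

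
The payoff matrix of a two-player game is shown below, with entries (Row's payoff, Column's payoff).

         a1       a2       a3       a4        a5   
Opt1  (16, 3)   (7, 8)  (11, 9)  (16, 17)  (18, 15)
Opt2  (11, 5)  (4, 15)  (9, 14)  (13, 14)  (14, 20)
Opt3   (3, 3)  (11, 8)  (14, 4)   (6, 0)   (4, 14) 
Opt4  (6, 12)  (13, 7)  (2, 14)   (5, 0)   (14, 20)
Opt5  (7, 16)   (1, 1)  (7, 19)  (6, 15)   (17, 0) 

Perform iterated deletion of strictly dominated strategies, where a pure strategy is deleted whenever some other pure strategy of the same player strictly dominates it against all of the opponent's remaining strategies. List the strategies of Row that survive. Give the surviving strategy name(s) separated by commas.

Opt1

Row Opt2 is eliminated: Opt1 beats it against every remaining column (a1: 16>11, a2: 7>4, a3: 11>9, a4: 16>13, a5: 18>14).
Row Opt5 is eliminated: Opt1 beats it against every remaining column (a1: 16>7, a2: 7>1, a3: 11>7, a4: 16>6, a5: 18>17).
Column a1 is eliminated: a3 beats it against every remaining row (Opt1: 9>3, Opt3: 4>3, Opt4: 14>12).
Column's strategy a2 is strictly dominated by a5 (Opt1: 15>8, Opt3: 14>8, Opt4: 20>7) and is removed.
Row's strategy Opt4 is strictly dominated by Opt1 (a3: 11>2, a4: 16>5, a5: 18>14) and is removed.
For Column, a5 strictly dominates a3 on the remaining rows (Opt1: 15>9, Opt3: 14>4); eliminate a3.
Row Opt3 is eliminated: Opt1 beats it against every remaining column (a4: 16>6, a5: 18>4).
Column a5 is eliminated: a4 beats it against every remaining row (Opt1: 17>15).
Among the remaining strategies, none is strictly dominated by another pure strategy of the same player, so the elimination stops.
Surviving strategies — Row: {Opt1}; Column: {a4}.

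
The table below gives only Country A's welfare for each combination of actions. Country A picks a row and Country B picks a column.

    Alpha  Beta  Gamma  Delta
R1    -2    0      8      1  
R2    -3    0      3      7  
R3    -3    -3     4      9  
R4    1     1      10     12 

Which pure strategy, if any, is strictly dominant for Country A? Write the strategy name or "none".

R4

R4 vs R1: Alpha: 1>-2, Beta: 1>0, Gamma: 10>8, Delta: 12>1.
R4 vs R2: Alpha: 1>-3, Beta: 1>0, Gamma: 10>3, Delta: 12>7.
R4 vs R3: Alpha: 1>-3, Beta: 1>-3, Gamma: 10>4, Delta: 12>9.
R4 strictly beats every other strategy against every opponent action, so it is strictly dominant.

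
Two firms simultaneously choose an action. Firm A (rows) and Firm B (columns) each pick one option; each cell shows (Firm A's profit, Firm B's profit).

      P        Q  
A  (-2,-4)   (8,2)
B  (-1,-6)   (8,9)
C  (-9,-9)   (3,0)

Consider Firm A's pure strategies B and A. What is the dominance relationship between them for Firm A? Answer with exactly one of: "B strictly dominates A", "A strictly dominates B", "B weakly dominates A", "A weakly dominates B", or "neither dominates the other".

B's payoffs vs A's, by Firm B's action — P: -1>-2, Q: 8=8.
B is at least as good everywhere and strictly better somewhere (tied only at Q), so B weakly but not strictly dominates A.

B weakly dominates A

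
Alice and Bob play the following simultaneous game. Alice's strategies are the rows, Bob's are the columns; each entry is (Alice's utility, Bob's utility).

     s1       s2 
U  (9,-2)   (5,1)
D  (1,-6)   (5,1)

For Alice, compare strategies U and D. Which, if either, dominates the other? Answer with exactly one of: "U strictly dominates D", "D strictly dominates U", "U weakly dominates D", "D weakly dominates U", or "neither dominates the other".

U weakly dominates D

Compare U to D across each opponent action: s1: 9>1, s2: 5=5.
U is at least as good everywhere and strictly better somewhere (tied only at s2), so U weakly but not strictly dominates D.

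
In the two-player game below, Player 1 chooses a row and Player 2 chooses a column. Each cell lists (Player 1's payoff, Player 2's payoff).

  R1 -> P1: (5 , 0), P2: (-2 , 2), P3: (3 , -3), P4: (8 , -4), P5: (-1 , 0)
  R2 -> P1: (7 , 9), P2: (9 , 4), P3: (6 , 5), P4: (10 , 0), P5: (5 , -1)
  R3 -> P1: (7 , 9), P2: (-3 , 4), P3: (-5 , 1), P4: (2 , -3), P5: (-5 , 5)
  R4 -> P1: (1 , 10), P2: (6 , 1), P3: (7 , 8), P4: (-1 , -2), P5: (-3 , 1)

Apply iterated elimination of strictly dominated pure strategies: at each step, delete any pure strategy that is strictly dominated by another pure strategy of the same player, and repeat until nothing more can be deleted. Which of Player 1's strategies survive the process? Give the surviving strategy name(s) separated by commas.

Row R1 is eliminated: R2 beats it against every remaining column (P1: 7>5, P2: 9>-2, P3: 6>3, P4: 10>8, P5: 5>-1).
For Player 2, P1 strictly dominates P2 on the remaining rows (R2: 9>4, R3: 9>4, R4: 10>1); eliminate P2.
Player 2's strategy P3 is strictly dominated by P1 (R2: 9>5, R3: 9>1, R4: 10>8) and is removed.
Player 1's strategy R4 is strictly dominated by R2 (P1: 7>1, P4: 10>-1, P5: 5>-3) and is removed.
Player 2's strategy P4 is strictly dominated by P1 (R2: 9>0, R3: 9>-3) and is removed.
For Player 2, P1 strictly dominates P5 on the remaining rows (R2: 9>-1, R3: 9>5); eliminate P5.
Among the remaining strategies, none is strictly dominated by another pure strategy of the same player, so the elimination stops.
Surviving strategies — Player 1: {R2, R3}; Player 2: {P1}.

R2, R3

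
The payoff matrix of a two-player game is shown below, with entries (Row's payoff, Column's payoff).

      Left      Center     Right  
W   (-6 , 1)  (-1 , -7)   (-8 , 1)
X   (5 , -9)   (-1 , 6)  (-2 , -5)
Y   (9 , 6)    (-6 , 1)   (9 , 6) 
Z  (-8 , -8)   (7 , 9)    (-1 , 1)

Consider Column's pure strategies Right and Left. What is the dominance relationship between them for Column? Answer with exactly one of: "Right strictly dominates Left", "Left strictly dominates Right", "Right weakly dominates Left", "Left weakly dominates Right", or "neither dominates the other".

Right's payoffs vs Left's, by Row's action — W: 1=1, X: -5>-9, Y: 6=6, Z: 1>-8.
Right is at least as good everywhere and strictly better somewhere (tied only at W, Y), so Right weakly but not strictly dominates Left.

Right weakly dominates Left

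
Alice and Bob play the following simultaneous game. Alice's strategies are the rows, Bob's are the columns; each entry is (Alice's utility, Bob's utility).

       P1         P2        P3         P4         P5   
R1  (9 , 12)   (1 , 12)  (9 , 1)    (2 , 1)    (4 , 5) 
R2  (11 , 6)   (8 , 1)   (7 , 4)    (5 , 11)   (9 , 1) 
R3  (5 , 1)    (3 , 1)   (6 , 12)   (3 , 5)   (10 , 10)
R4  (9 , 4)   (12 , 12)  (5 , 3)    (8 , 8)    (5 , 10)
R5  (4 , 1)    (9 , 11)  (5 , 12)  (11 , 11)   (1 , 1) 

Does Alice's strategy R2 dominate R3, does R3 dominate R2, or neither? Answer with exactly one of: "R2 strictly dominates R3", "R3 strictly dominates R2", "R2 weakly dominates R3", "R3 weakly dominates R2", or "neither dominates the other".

Compare R2 to R3 across each opponent action: P1: 11>5, P2: 8>3, P3: 7>6, P4: 5>3, P5: 9<10.
R2 does better at P1, P2, P3, P4 but worse at P5; neither strategy dominates the other.

neither dominates the other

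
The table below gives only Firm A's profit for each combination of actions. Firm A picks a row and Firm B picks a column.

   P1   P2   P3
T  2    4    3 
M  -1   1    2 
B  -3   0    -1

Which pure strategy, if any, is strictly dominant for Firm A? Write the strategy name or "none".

T vs M: P1: 2>-1, P2: 4>1, P3: 3>2.
T vs B: P1: 2>-3, P2: 4>0, P3: 3>-1.
T strictly beats every other strategy against every opponent action, so it is strictly dominant.

T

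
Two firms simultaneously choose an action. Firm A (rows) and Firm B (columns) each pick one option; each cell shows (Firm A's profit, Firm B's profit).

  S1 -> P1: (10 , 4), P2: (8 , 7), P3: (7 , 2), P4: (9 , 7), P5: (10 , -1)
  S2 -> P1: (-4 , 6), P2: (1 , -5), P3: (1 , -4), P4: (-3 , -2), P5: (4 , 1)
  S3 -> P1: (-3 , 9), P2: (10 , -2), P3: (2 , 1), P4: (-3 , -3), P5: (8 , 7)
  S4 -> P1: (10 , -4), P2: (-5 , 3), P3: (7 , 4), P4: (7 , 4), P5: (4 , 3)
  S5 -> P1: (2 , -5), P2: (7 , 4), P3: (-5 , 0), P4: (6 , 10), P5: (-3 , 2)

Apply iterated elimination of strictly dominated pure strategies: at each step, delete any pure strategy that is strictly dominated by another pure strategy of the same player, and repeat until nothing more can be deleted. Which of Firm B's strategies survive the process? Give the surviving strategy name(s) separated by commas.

P1, P2, P3, P4, P5

Row S2 is eliminated: S1 beats it against every remaining column (P1: 10>-4, P2: 8>1, P3: 7>1, P4: 9>-3, P5: 10>4).
Row S5 is eliminated: S1 beats it against every remaining column (P1: 10>2, P2: 8>7, P3: 7>-5, P4: 9>6, P5: 10>-3).
Among the remaining strategies, none is strictly dominated by another pure strategy of the same player, so the elimination stops.
Surviving strategies — Firm A: {S1, S3, S4}; Firm B: {P1, P2, P3, P4, P5}.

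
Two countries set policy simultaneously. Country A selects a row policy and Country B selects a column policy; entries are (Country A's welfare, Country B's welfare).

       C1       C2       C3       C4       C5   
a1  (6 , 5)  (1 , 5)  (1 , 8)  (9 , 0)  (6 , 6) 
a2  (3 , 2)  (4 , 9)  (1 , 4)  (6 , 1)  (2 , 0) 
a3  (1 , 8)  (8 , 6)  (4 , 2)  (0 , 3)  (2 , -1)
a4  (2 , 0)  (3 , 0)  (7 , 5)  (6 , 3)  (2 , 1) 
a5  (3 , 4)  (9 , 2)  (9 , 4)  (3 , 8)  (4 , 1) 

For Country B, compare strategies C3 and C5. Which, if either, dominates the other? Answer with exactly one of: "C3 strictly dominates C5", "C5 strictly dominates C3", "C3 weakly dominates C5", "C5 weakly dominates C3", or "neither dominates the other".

C3 strictly dominates C5

Compare C3 to C5 across each opponent action: a1: 8>6, a2: 4>0, a3: 2>-1, a4: 5>1, a5: 4>1.
C3 gives a strictly higher payoff against each opponent action, so C3 strictly dominates C5.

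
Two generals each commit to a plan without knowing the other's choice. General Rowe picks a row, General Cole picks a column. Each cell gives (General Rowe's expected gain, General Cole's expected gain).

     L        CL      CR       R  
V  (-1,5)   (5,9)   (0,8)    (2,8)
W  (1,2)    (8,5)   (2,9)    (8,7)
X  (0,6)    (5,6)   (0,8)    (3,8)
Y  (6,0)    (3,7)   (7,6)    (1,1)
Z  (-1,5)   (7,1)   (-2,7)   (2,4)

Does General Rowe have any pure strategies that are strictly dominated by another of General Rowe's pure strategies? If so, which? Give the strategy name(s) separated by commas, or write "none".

W strictly dominates V — L: 1>-1, CL: 8>5, CR: 2>0, R: 8>2.
Nothing dominates W: V at L (1>-1); X at L (1>0); Y at CL (8>3); Z at L (1>-1).
X is strictly dominated by W (L: 1>0, CL: 8>5, CR: 2>0, R: 8>3).
Y is not dominated — it holds its own against V at L (6>-1); W at L (6>1); X at L (6>0); Z at L (6>-1).
W strictly dominates Z — L: 1>-1, CL: 8>7, CR: 2>-2, R: 8>2.

V, X, Z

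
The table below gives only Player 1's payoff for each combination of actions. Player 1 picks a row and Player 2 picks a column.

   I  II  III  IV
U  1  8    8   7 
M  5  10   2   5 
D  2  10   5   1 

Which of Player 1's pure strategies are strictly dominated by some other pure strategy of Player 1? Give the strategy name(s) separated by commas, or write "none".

Nothing dominates U: M at III (8>2); D at III (8>5).
M: no other strategy beats it everywhere (U at I (5>1); D at I (5>2)).
D is not dominated — it holds its own against U at I (2>1); M at II (10=10).

none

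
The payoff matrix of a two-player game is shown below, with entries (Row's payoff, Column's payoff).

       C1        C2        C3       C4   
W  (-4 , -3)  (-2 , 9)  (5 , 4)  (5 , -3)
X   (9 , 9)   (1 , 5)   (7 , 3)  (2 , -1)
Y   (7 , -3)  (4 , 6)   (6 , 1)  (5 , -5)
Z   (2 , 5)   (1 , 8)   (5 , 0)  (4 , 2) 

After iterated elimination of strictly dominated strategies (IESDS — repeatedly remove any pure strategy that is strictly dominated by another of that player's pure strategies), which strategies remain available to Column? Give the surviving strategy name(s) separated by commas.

C1, C2

Row's strategy Z is strictly dominated by Y (C1: 7>2, C2: 4>1, C3: 6>5, C4: 5>4) and is removed.
For Column, C2 strictly dominates C3 on the remaining rows (W: 9>4, X: 5>3, Y: 6>1); eliminate C3.
Column C4 is eliminated: C2 beats it against every remaining row (W: 9>-3, X: 5>-1, Y: 6>-5).
Row's strategy W is strictly dominated by X (C1: 9>-4, C2: 1>-2) and is removed.
Among the remaining strategies, none is strictly dominated by another pure strategy of the same player, so the elimination stops.
Surviving strategies — Row: {X, Y}; Column: {C1, C2}.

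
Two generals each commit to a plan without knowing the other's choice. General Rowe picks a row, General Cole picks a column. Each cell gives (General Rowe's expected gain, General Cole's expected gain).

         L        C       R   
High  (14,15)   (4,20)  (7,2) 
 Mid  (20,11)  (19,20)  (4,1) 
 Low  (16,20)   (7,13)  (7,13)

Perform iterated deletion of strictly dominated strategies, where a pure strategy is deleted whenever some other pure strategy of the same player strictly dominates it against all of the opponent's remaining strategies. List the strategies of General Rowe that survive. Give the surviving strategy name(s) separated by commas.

Column R is eliminated: L beats it against every remaining row (High: 15>2, Mid: 11>1, Low: 20>13).
For General Rowe, Mid strictly dominates High on the remaining columns (L: 20>14, C: 19>4); eliminate High.
Row Low is eliminated: Mid beats it against every remaining column (L: 20>16, C: 19>7).
General Cole's strategy L is strictly dominated by C (Mid: 20>11) and is removed.
Among the remaining strategies, none is strictly dominated by another pure strategy of the same player, so the elimination stops.
Surviving strategies — General Rowe: {Mid}; General Cole: {C}.

Mid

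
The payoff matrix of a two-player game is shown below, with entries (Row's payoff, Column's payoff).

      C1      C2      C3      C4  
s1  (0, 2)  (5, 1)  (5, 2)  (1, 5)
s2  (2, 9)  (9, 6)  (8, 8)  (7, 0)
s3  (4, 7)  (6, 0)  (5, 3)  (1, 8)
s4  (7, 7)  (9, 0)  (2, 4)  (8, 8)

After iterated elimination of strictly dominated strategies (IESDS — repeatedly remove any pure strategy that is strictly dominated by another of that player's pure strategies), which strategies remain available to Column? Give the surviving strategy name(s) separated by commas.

C4

Row s1 is eliminated: s2 beats it against every remaining column (C1: 2>0, C2: 9>5, C3: 8>5, C4: 7>1).
Column C2 is eliminated: C1 beats it against every remaining row (s2: 9>6, s3: 7>0, s4: 7>0).
Column's strategy C3 is strictly dominated by C1 (s2: 9>8, s3: 7>3, s4: 7>4) and is removed.
For Row, s4 strictly dominates s2 on the remaining columns (C1: 7>2, C4: 8>7); eliminate s2.
Row s3 is eliminated: s4 beats it against every remaining column (C1: 7>4, C4: 8>1).
Column C1 is eliminated: C4 beats it against every remaining row (s4: 8>7).
Among the remaining strategies, none is strictly dominated by another pure strategy of the same player, so the elimination stops.
Surviving strategies — Row: {s4}; Column: {C4}.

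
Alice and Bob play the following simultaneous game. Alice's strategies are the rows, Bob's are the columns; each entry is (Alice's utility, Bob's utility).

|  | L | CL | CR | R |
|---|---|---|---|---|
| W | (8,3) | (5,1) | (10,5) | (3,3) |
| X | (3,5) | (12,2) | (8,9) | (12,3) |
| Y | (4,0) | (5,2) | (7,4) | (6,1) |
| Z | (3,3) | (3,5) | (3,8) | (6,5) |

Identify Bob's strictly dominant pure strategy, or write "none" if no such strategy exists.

CR vs L: W: 5>3, X: 9>5, Y: 4>0, Z: 8>3.
CR vs CL: W: 5>1, X: 9>2, Y: 4>2, Z: 8>5.
CR vs R: W: 5>3, X: 9>3, Y: 4>1, Z: 8>5.
CR strictly beats every other strategy against every opponent action, so it is strictly dominant.

CR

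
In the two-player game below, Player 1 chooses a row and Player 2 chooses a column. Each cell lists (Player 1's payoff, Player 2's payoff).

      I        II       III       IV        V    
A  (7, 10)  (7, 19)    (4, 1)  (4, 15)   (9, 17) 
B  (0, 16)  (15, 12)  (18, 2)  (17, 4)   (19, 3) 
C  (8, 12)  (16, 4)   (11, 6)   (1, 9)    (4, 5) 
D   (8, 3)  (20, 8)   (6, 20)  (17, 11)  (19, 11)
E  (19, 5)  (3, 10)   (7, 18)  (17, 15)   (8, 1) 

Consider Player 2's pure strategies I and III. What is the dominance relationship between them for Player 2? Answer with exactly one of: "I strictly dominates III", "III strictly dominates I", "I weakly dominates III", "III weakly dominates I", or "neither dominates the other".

neither dominates the other

Compare I to III across every action of Player 1: A: 10>1, B: 16>2, C: 12>6, D: 3<20, E: 5<18.
I does better at A, B, C but worse at D, E; neither strategy dominates the other.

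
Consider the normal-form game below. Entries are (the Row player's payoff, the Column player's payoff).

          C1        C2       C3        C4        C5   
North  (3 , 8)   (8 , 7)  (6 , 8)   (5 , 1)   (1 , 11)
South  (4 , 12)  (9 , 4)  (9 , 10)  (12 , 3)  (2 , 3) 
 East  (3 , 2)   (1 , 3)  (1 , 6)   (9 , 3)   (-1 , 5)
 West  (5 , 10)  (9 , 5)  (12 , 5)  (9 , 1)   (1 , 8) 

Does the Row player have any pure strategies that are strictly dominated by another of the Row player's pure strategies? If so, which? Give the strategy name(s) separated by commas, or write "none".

North is strictly dominated by South (C1: 4>3, C2: 9>8, C3: 9>6, C4: 12>5, C5: 2>1).
Nothing dominates South: North at C1 (4>3); East at C1 (4>3); West at C2 (9=9).
East is strictly dominated by South (C1: 4>3, C2: 9>1, C3: 9>1, C4: 12>9, C5: 2>-1).
West: no other strategy beats it everywhere (North at C1 (5>3); South at C1 (5>4); East at C1 (5>3)).

North, East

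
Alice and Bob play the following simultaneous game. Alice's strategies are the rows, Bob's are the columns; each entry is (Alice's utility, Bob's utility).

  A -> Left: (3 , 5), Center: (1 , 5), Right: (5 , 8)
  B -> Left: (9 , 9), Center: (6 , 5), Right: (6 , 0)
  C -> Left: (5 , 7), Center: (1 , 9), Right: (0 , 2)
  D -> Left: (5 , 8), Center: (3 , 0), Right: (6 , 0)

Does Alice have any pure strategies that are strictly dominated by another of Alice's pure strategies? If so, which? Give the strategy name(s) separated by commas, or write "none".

A, C

A: dominated, since B does at least as well everywhere (Left: 9>3, Center: 6>1, Right: 6>5).
B is not dominated — it holds its own against A at Left (9>3); C at Left (9>5); D at Left (9>5).
B strictly dominates C — Left: 9>5, Center: 6>1, Right: 6>0.
D is not dominated — it holds its own against A at Left (5>3); B at Right (6=6); C at Left (5=5).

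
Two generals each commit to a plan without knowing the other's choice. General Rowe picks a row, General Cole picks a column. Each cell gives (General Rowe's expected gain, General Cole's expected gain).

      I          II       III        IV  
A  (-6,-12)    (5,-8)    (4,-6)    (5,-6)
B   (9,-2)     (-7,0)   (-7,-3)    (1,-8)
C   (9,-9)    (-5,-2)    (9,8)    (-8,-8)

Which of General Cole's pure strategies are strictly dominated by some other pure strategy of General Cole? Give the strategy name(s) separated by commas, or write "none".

I

I is strictly dominated by II (A: -8>-12, B: 0>-2, C: -2>-9).
Nothing dominates II: I at A (-8>-12); III at B (0>-3); IV at B (0>-8).
III is not dominated — it holds its own against I at A (-6>-12); II at A (-6>-8); IV at A (-6=-6).
IV is not dominated — it holds its own against I at A (-6>-12); II at A (-6>-8); III at A (-6=-6).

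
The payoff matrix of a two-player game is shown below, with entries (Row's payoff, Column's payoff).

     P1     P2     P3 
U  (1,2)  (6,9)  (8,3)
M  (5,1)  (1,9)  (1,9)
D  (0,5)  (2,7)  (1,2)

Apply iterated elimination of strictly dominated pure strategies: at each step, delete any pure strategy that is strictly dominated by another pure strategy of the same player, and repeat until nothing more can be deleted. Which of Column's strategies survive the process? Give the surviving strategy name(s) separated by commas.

P2

Row D is eliminated: U beats it against every remaining column (P1: 1>0, P2: 6>2, P3: 8>1).
Column P1 is eliminated: P2 beats it against every remaining row (U: 9>2, M: 9>1).
Row M is eliminated: U beats it against every remaining column (P2: 6>1, P3: 8>1).
For Column, P2 strictly dominates P3 on the remaining rows (U: 9>3); eliminate P3.
Among the remaining strategies, none is strictly dominated by another pure strategy of the same player, so the elimination stops.
Surviving strategies — Row: {U}; Column: {P2}.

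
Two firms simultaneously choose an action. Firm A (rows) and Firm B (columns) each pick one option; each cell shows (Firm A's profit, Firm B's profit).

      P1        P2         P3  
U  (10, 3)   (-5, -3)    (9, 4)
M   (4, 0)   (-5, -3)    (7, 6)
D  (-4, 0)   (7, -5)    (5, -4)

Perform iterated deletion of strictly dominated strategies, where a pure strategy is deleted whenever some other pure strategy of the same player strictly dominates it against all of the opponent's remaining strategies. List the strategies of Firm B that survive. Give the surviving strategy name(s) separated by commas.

P3

Firm B's strategy P2 is strictly dominated by P1 (U: 3>-3, M: 0>-3, D: 0>-5) and is removed.
For Firm A, U strictly dominates M on the remaining columns (P1: 10>4, P3: 9>7); eliminate M.
For Firm A, U strictly dominates D on the remaining columns (P1: 10>-4, P3: 9>5); eliminate D.
For Firm B, P3 strictly dominates P1 on the remaining rows (U: 4>3); eliminate P1.
Among the remaining strategies, none is strictly dominated by another pure strategy of the same player, so the elimination stops.
Surviving strategies — Firm A: {U}; Firm B: {P3}.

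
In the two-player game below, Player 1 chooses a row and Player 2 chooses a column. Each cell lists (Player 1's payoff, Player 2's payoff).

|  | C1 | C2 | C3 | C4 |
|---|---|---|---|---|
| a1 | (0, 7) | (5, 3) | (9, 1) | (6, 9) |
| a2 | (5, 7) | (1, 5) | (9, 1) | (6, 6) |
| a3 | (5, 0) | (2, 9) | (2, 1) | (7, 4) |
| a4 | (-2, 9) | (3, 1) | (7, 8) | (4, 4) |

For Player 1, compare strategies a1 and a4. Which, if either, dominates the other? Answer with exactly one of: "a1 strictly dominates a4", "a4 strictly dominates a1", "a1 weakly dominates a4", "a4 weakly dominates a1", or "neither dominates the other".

Compare a1 to a4 across every action of Player 2: C1: 0>-2, C2: 5>3, C3: 9>7, C4: 6>4.
Every comparison favours a1, so a1 strictly dominates a4.

a1 strictly dominates a4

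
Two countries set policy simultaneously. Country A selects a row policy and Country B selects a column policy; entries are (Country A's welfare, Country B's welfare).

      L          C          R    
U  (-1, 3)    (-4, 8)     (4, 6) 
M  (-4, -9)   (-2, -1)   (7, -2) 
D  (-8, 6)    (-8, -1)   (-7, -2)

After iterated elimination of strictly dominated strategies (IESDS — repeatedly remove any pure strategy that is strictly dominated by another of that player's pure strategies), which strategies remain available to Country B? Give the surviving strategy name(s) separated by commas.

For Country A, U strictly dominates D on the remaining columns (L: -1>-8, C: -4>-8, R: 4>-7); eliminate D.
Country B's strategy L is strictly dominated by C (U: 8>3, M: -1>-9) and is removed.
Country A's strategy U is strictly dominated by M (C: -2>-4, R: 7>4) and is removed.
Country B's strategy R is strictly dominated by C (M: -1>-2) and is removed.
Among the remaining strategies, none is strictly dominated by another pure strategy of the same player, so the elimination stops.
Surviving strategies — Country A: {M}; Country B: {C}.

C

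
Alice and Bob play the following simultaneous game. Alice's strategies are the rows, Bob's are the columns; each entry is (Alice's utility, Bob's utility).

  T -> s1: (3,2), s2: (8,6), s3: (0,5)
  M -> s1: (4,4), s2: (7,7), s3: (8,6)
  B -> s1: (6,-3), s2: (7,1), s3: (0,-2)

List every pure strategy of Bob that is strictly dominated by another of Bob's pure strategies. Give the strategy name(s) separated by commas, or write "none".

s1, s3

s1 is strictly dominated by s2 (T: 6>2, M: 7>4, B: 1>-3).
s2: no other strategy beats it everywhere (s1 at T (6>2); s3 at T (6>5)).
s3 is strictly dominated by s2 (T: 6>5, M: 7>6, B: 1>-2).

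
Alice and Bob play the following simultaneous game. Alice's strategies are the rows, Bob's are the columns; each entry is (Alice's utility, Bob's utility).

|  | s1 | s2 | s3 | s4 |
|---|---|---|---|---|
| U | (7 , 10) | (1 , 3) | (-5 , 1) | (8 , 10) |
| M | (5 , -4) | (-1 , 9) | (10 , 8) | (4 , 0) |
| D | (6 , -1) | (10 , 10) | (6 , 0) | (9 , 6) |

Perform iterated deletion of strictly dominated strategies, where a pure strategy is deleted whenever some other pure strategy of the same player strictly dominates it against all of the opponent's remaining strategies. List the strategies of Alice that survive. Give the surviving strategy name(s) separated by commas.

U, D

Column s3 is eliminated: s2 beats it against every remaining row (U: 3>1, M: 9>8, D: 10>0).
For Alice, U strictly dominates M on the remaining columns (s1: 7>5, s2: 1>-1, s4: 8>4); eliminate M.
Among the remaining strategies, none is strictly dominated by another pure strategy of the same player, so the elimination stops.
Surviving strategies — Alice: {U, D}; Bob: {s1, s2, s4}.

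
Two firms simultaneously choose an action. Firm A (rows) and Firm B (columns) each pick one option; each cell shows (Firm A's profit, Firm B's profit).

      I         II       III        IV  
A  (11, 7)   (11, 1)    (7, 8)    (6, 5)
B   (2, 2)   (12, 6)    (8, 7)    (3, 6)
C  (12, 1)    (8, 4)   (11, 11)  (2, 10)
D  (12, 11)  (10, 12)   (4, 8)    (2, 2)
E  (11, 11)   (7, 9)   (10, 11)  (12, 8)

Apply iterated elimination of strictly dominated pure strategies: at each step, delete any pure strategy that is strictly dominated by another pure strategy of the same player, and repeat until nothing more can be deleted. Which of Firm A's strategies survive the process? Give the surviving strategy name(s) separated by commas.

For Firm B, III strictly dominates IV on the remaining rows (A: 8>5, B: 7>6, C: 11>10, D: 8>2, E: 11>8); eliminate IV.
Firm A's strategy E is strictly dominated by C (I: 12>11, II: 8>7, III: 11>10) and is removed.
Among the remaining strategies, none is strictly dominated by another pure strategy of the same player, so the elimination stops.
Surviving strategies — Firm A: {A, B, C, D}; Firm B: {I, II, III}.

A, B, C, D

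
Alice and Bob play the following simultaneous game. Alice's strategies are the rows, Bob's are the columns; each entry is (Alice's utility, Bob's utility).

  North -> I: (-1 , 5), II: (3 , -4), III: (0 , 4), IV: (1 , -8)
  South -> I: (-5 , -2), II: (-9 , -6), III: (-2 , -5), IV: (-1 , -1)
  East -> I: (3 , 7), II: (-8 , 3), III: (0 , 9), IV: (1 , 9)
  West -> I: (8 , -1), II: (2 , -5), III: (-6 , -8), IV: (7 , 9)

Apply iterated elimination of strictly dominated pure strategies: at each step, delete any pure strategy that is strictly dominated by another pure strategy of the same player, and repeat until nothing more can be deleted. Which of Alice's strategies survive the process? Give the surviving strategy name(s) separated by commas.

North, East, West

Alice's strategy South is strictly dominated by North (I: -1>-5, II: 3>-9, III: 0>-2, IV: 1>-1) and is removed.
Bob's strategy II is strictly dominated by I (North: 5>-4, East: 7>3, West: -1>-5) and is removed.
Among the remaining strategies, none is strictly dominated by another pure strategy of the same player, so the elimination stops.
Surviving strategies — Alice: {North, East, West}; Bob: {I, III, IV}.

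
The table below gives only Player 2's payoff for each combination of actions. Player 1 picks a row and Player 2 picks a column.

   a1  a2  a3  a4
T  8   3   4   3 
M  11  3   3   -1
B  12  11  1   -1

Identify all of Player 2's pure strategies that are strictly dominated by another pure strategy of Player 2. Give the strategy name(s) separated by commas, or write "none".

Nothing dominates a1: a2 at T (8>3); a3 at T (8>4); a4 at T (8>3).
a2: dominated, since a1 does at least as well everywhere (T: 8>3, M: 11>3, B: 12>11).
a1 strictly dominates a3 — T: 8>4, M: 11>3, B: 12>1.
a1 strictly dominates a4 — T: 8>3, M: 11>-1, B: 12>-1.

a2, a3, a4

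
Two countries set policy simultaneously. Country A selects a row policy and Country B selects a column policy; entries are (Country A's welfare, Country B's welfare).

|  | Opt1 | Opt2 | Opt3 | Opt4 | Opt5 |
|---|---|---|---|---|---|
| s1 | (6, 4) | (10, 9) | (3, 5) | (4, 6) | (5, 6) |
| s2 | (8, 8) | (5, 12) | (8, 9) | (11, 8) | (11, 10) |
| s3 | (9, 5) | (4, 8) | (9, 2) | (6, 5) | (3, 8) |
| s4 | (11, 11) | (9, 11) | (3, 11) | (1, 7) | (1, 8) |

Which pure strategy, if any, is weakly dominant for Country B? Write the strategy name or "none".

Opt2

Opt2 vs Opt1: s1: 9>4, s2: 12>8, s3: 8>5, s4: 11=11.
Opt2 vs Opt3: s1: 9>5, s2: 12>9, s3: 8>2, s4: 11=11.
Opt2 vs Opt4: s1: 9>6, s2: 12>8, s3: 8>5, s4: 11>7.
Opt2 vs Opt5: s1: 9>6, s2: 12>10, s3: 8=8, s4: 11>8.
Opt2 is at least as good as every other strategy against every opponent action, so it is weakly dominant.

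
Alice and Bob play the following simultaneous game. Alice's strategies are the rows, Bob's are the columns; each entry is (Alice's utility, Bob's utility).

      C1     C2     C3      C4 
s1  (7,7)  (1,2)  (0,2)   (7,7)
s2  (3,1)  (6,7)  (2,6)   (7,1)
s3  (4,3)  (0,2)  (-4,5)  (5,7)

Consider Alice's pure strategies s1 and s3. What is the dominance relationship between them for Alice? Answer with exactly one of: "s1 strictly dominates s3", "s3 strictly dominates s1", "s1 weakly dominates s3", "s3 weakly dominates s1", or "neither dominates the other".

Compare s1 to s3 across every action of Bob: C1: 7>4, C2: 1>0, C3: 0>-4, C4: 7>5.
Every comparison favours s1, so s1 strictly dominates s3.

s1 strictly dominates s3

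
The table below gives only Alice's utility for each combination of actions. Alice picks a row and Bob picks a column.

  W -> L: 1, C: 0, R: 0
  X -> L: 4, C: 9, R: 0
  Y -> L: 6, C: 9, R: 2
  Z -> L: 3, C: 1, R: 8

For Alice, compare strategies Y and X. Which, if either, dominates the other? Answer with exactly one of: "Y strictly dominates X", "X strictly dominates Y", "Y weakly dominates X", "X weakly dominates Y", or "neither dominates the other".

Compare Y to X across each choice by Bob: L: 6>4, C: 9=9, R: 2>0.
Y is at least as good everywhere and strictly better somewhere (tied only at C), so Y weakly but not strictly dominates X.

Y weakly dominates X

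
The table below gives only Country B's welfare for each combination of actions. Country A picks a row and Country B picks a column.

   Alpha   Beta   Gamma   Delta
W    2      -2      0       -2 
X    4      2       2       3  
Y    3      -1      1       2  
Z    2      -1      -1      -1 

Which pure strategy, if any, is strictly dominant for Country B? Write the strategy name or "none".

Alpha vs Beta: W: 2>-2, X: 4>2, Y: 3>-1, Z: 2>-1.
Alpha vs Gamma: W: 2>0, X: 4>2, Y: 3>1, Z: 2>-1.
Alpha vs Delta: W: 2>-2, X: 4>3, Y: 3>2, Z: 2>-1.
Alpha strictly beats every other strategy against every opponent action, so it is strictly dominant.

Alpha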